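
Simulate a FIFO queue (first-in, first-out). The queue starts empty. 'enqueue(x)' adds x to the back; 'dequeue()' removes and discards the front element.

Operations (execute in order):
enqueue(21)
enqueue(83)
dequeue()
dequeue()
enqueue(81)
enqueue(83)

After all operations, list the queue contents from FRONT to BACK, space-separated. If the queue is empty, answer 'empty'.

enqueue(21): [21]
enqueue(83): [21, 83]
dequeue(): [83]
dequeue(): []
enqueue(81): [81]
enqueue(83): [81, 83]

Answer: 81 83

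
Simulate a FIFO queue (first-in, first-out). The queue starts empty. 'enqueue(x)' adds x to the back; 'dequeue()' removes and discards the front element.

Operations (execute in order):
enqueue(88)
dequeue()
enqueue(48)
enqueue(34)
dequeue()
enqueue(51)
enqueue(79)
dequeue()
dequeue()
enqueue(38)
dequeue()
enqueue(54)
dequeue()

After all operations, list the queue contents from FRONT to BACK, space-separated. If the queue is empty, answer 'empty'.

Answer: 54

Derivation:
enqueue(88): [88]
dequeue(): []
enqueue(48): [48]
enqueue(34): [48, 34]
dequeue(): [34]
enqueue(51): [34, 51]
enqueue(79): [34, 51, 79]
dequeue(): [51, 79]
dequeue(): [79]
enqueue(38): [79, 38]
dequeue(): [38]
enqueue(54): [38, 54]
dequeue(): [54]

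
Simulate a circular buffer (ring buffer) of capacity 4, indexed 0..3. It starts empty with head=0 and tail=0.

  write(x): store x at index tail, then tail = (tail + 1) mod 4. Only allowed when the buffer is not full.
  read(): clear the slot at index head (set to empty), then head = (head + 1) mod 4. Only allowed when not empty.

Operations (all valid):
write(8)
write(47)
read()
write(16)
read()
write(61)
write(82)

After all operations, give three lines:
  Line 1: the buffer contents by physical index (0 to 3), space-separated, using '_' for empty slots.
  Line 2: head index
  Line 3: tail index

write(8): buf=[8 _ _ _], head=0, tail=1, size=1
write(47): buf=[8 47 _ _], head=0, tail=2, size=2
read(): buf=[_ 47 _ _], head=1, tail=2, size=1
write(16): buf=[_ 47 16 _], head=1, tail=3, size=2
read(): buf=[_ _ 16 _], head=2, tail=3, size=1
write(61): buf=[_ _ 16 61], head=2, tail=0, size=2
write(82): buf=[82 _ 16 61], head=2, tail=1, size=3

Answer: 82 _ 16 61
2
1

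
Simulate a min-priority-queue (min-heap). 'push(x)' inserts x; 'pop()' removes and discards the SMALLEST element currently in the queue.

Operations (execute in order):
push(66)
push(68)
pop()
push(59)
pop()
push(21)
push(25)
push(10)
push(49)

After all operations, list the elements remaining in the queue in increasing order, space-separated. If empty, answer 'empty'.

Answer: 10 21 25 49 68

Derivation:
push(66): heap contents = [66]
push(68): heap contents = [66, 68]
pop() → 66: heap contents = [68]
push(59): heap contents = [59, 68]
pop() → 59: heap contents = [68]
push(21): heap contents = [21, 68]
push(25): heap contents = [21, 25, 68]
push(10): heap contents = [10, 21, 25, 68]
push(49): heap contents = [10, 21, 25, 49, 68]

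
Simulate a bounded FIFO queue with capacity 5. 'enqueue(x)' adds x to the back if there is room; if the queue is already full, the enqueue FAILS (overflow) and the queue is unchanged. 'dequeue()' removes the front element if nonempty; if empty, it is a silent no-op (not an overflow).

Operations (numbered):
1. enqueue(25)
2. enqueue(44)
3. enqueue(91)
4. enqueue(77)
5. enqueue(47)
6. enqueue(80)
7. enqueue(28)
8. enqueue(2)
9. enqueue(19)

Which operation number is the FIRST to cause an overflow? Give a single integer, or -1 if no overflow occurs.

1. enqueue(25): size=1
2. enqueue(44): size=2
3. enqueue(91): size=3
4. enqueue(77): size=4
5. enqueue(47): size=5
6. enqueue(80): size=5=cap → OVERFLOW (fail)
7. enqueue(28): size=5=cap → OVERFLOW (fail)
8. enqueue(2): size=5=cap → OVERFLOW (fail)
9. enqueue(19): size=5=cap → OVERFLOW (fail)

Answer: 6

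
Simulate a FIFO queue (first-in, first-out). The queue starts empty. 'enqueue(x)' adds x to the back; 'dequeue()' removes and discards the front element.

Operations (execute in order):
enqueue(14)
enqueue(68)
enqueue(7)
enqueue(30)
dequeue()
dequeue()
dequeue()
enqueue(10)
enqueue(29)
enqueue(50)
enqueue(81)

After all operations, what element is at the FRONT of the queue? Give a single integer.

enqueue(14): queue = [14]
enqueue(68): queue = [14, 68]
enqueue(7): queue = [14, 68, 7]
enqueue(30): queue = [14, 68, 7, 30]
dequeue(): queue = [68, 7, 30]
dequeue(): queue = [7, 30]
dequeue(): queue = [30]
enqueue(10): queue = [30, 10]
enqueue(29): queue = [30, 10, 29]
enqueue(50): queue = [30, 10, 29, 50]
enqueue(81): queue = [30, 10, 29, 50, 81]

Answer: 30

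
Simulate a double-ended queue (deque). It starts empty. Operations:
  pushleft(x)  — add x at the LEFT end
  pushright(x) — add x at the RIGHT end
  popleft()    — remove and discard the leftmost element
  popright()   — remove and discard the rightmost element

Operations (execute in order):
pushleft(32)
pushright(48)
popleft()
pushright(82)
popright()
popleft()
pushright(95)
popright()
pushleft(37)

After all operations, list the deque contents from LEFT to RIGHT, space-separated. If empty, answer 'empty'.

Answer: 37

Derivation:
pushleft(32): [32]
pushright(48): [32, 48]
popleft(): [48]
pushright(82): [48, 82]
popright(): [48]
popleft(): []
pushright(95): [95]
popright(): []
pushleft(37): [37]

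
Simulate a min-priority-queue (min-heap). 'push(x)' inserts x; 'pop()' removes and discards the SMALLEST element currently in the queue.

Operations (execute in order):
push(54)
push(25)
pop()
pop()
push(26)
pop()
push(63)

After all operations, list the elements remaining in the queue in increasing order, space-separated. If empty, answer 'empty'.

Answer: 63

Derivation:
push(54): heap contents = [54]
push(25): heap contents = [25, 54]
pop() → 25: heap contents = [54]
pop() → 54: heap contents = []
push(26): heap contents = [26]
pop() → 26: heap contents = []
push(63): heap contents = [63]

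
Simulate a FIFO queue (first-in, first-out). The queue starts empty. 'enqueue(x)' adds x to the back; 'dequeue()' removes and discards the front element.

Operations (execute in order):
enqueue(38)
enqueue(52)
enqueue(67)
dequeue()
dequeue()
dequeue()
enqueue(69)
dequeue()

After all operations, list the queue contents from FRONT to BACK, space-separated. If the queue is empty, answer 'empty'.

enqueue(38): [38]
enqueue(52): [38, 52]
enqueue(67): [38, 52, 67]
dequeue(): [52, 67]
dequeue(): [67]
dequeue(): []
enqueue(69): [69]
dequeue(): []

Answer: empty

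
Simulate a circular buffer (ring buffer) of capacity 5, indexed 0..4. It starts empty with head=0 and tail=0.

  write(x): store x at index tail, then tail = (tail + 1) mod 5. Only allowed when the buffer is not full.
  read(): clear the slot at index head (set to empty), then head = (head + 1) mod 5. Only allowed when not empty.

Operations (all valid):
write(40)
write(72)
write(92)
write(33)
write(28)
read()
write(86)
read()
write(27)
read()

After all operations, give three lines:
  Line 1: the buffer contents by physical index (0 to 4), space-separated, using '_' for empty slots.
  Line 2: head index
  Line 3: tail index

Answer: 86 27 _ 33 28
3
2

Derivation:
write(40): buf=[40 _ _ _ _], head=0, tail=1, size=1
write(72): buf=[40 72 _ _ _], head=0, tail=2, size=2
write(92): buf=[40 72 92 _ _], head=0, tail=3, size=3
write(33): buf=[40 72 92 33 _], head=0, tail=4, size=4
write(28): buf=[40 72 92 33 28], head=0, tail=0, size=5
read(): buf=[_ 72 92 33 28], head=1, tail=0, size=4
write(86): buf=[86 72 92 33 28], head=1, tail=1, size=5
read(): buf=[86 _ 92 33 28], head=2, tail=1, size=4
write(27): buf=[86 27 92 33 28], head=2, tail=2, size=5
read(): buf=[86 27 _ 33 28], head=3, tail=2, size=4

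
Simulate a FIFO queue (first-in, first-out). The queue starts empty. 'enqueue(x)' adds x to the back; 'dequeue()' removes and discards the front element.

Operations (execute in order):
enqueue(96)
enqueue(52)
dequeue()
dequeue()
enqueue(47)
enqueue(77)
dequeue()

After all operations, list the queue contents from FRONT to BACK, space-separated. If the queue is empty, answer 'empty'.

Answer: 77

Derivation:
enqueue(96): [96]
enqueue(52): [96, 52]
dequeue(): [52]
dequeue(): []
enqueue(47): [47]
enqueue(77): [47, 77]
dequeue(): [77]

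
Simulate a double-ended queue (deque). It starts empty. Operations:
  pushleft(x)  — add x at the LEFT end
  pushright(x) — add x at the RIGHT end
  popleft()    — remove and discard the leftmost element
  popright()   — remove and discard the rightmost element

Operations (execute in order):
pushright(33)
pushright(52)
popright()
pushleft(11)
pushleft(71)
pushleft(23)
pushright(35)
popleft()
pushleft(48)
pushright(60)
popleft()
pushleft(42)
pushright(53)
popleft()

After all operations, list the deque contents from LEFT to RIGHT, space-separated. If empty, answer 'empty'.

Answer: 71 11 33 35 60 53

Derivation:
pushright(33): [33]
pushright(52): [33, 52]
popright(): [33]
pushleft(11): [11, 33]
pushleft(71): [71, 11, 33]
pushleft(23): [23, 71, 11, 33]
pushright(35): [23, 71, 11, 33, 35]
popleft(): [71, 11, 33, 35]
pushleft(48): [48, 71, 11, 33, 35]
pushright(60): [48, 71, 11, 33, 35, 60]
popleft(): [71, 11, 33, 35, 60]
pushleft(42): [42, 71, 11, 33, 35, 60]
pushright(53): [42, 71, 11, 33, 35, 60, 53]
popleft(): [71, 11, 33, 35, 60, 53]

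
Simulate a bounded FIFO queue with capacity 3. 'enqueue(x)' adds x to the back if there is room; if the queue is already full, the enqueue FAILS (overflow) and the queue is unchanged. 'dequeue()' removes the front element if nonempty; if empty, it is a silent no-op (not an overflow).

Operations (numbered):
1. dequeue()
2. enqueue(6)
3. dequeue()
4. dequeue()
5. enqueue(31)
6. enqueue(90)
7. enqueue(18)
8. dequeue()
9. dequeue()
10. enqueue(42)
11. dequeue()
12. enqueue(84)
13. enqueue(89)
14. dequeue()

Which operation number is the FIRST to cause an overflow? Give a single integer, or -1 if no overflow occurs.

Answer: -1

Derivation:
1. dequeue(): empty, no-op, size=0
2. enqueue(6): size=1
3. dequeue(): size=0
4. dequeue(): empty, no-op, size=0
5. enqueue(31): size=1
6. enqueue(90): size=2
7. enqueue(18): size=3
8. dequeue(): size=2
9. dequeue(): size=1
10. enqueue(42): size=2
11. dequeue(): size=1
12. enqueue(84): size=2
13. enqueue(89): size=3
14. dequeue(): size=2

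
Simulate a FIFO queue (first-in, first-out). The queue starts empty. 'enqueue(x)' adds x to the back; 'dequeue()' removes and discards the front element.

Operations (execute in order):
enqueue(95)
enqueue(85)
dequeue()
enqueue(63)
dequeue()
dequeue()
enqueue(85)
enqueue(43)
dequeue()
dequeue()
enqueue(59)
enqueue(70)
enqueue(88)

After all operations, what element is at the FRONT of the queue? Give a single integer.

enqueue(95): queue = [95]
enqueue(85): queue = [95, 85]
dequeue(): queue = [85]
enqueue(63): queue = [85, 63]
dequeue(): queue = [63]
dequeue(): queue = []
enqueue(85): queue = [85]
enqueue(43): queue = [85, 43]
dequeue(): queue = [43]
dequeue(): queue = []
enqueue(59): queue = [59]
enqueue(70): queue = [59, 70]
enqueue(88): queue = [59, 70, 88]

Answer: 59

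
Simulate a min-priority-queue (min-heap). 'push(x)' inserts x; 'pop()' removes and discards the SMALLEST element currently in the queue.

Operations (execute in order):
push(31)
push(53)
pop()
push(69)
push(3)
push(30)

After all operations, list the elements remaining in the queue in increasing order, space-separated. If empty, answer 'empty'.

Answer: 3 30 53 69

Derivation:
push(31): heap contents = [31]
push(53): heap contents = [31, 53]
pop() → 31: heap contents = [53]
push(69): heap contents = [53, 69]
push(3): heap contents = [3, 53, 69]
push(30): heap contents = [3, 30, 53, 69]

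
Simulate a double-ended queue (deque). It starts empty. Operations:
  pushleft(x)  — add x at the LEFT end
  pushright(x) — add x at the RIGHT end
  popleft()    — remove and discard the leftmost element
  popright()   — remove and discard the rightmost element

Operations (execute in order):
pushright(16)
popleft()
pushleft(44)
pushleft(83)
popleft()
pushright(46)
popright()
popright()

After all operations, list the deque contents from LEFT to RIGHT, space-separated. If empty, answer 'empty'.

pushright(16): [16]
popleft(): []
pushleft(44): [44]
pushleft(83): [83, 44]
popleft(): [44]
pushright(46): [44, 46]
popright(): [44]
popright(): []

Answer: empty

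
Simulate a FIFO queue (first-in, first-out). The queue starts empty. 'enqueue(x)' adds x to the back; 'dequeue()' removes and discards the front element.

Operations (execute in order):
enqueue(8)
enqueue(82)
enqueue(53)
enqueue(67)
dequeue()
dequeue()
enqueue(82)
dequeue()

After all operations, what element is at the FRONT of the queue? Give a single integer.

enqueue(8): queue = [8]
enqueue(82): queue = [8, 82]
enqueue(53): queue = [8, 82, 53]
enqueue(67): queue = [8, 82, 53, 67]
dequeue(): queue = [82, 53, 67]
dequeue(): queue = [53, 67]
enqueue(82): queue = [53, 67, 82]
dequeue(): queue = [67, 82]

Answer: 67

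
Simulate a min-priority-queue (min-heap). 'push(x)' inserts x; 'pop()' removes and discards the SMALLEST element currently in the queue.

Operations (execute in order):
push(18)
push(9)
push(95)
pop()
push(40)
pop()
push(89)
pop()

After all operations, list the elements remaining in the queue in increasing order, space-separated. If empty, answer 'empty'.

Answer: 89 95

Derivation:
push(18): heap contents = [18]
push(9): heap contents = [9, 18]
push(95): heap contents = [9, 18, 95]
pop() → 9: heap contents = [18, 95]
push(40): heap contents = [18, 40, 95]
pop() → 18: heap contents = [40, 95]
push(89): heap contents = [40, 89, 95]
pop() → 40: heap contents = [89, 95]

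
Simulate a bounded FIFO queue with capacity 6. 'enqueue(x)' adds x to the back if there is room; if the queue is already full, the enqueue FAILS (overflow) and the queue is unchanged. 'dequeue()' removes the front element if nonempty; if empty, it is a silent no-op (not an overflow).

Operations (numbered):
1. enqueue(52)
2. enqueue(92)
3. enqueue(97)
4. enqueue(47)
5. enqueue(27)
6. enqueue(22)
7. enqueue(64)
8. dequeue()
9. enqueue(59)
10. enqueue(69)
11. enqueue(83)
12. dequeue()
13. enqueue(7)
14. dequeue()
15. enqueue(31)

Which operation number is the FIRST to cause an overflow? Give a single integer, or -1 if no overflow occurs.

Answer: 7

Derivation:
1. enqueue(52): size=1
2. enqueue(92): size=2
3. enqueue(97): size=3
4. enqueue(47): size=4
5. enqueue(27): size=5
6. enqueue(22): size=6
7. enqueue(64): size=6=cap → OVERFLOW (fail)
8. dequeue(): size=5
9. enqueue(59): size=6
10. enqueue(69): size=6=cap → OVERFLOW (fail)
11. enqueue(83): size=6=cap → OVERFLOW (fail)
12. dequeue(): size=5
13. enqueue(7): size=6
14. dequeue(): size=5
15. enqueue(31): size=6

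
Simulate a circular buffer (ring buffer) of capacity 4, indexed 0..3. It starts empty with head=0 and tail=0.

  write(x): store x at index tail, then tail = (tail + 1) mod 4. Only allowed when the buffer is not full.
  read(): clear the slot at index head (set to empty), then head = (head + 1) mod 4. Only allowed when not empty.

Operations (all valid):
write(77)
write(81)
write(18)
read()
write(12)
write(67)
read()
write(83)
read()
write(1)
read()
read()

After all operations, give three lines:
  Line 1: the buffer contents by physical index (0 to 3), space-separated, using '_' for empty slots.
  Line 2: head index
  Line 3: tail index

write(77): buf=[77 _ _ _], head=0, tail=1, size=1
write(81): buf=[77 81 _ _], head=0, tail=2, size=2
write(18): buf=[77 81 18 _], head=0, tail=3, size=3
read(): buf=[_ 81 18 _], head=1, tail=3, size=2
write(12): buf=[_ 81 18 12], head=1, tail=0, size=3
write(67): buf=[67 81 18 12], head=1, tail=1, size=4
read(): buf=[67 _ 18 12], head=2, tail=1, size=3
write(83): buf=[67 83 18 12], head=2, tail=2, size=4
read(): buf=[67 83 _ 12], head=3, tail=2, size=3
write(1): buf=[67 83 1 12], head=3, tail=3, size=4
read(): buf=[67 83 1 _], head=0, tail=3, size=3
read(): buf=[_ 83 1 _], head=1, tail=3, size=2

Answer: _ 83 1 _
1
3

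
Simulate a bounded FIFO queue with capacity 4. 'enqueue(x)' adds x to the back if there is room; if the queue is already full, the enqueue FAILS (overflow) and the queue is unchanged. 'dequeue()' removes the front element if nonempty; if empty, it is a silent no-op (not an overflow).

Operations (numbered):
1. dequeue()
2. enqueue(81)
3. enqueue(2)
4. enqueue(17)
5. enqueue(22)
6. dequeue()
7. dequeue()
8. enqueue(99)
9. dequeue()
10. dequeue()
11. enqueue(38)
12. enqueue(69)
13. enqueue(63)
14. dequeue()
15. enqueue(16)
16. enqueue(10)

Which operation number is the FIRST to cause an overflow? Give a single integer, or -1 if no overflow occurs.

1. dequeue(): empty, no-op, size=0
2. enqueue(81): size=1
3. enqueue(2): size=2
4. enqueue(17): size=3
5. enqueue(22): size=4
6. dequeue(): size=3
7. dequeue(): size=2
8. enqueue(99): size=3
9. dequeue(): size=2
10. dequeue(): size=1
11. enqueue(38): size=2
12. enqueue(69): size=3
13. enqueue(63): size=4
14. dequeue(): size=3
15. enqueue(16): size=4
16. enqueue(10): size=4=cap → OVERFLOW (fail)

Answer: 16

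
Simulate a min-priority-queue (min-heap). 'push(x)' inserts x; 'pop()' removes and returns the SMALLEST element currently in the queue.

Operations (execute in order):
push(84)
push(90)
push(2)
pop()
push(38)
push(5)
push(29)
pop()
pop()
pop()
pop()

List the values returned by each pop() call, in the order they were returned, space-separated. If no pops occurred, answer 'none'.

Answer: 2 5 29 38 84

Derivation:
push(84): heap contents = [84]
push(90): heap contents = [84, 90]
push(2): heap contents = [2, 84, 90]
pop() → 2: heap contents = [84, 90]
push(38): heap contents = [38, 84, 90]
push(5): heap contents = [5, 38, 84, 90]
push(29): heap contents = [5, 29, 38, 84, 90]
pop() → 5: heap contents = [29, 38, 84, 90]
pop() → 29: heap contents = [38, 84, 90]
pop() → 38: heap contents = [84, 90]
pop() → 84: heap contents = [90]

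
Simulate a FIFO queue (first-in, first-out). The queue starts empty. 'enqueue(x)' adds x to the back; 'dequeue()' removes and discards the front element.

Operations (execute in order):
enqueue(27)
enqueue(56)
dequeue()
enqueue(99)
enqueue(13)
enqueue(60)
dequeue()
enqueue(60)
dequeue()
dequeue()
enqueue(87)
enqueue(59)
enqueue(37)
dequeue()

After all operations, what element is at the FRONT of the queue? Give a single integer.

enqueue(27): queue = [27]
enqueue(56): queue = [27, 56]
dequeue(): queue = [56]
enqueue(99): queue = [56, 99]
enqueue(13): queue = [56, 99, 13]
enqueue(60): queue = [56, 99, 13, 60]
dequeue(): queue = [99, 13, 60]
enqueue(60): queue = [99, 13, 60, 60]
dequeue(): queue = [13, 60, 60]
dequeue(): queue = [60, 60]
enqueue(87): queue = [60, 60, 87]
enqueue(59): queue = [60, 60, 87, 59]
enqueue(37): queue = [60, 60, 87, 59, 37]
dequeue(): queue = [60, 87, 59, 37]

Answer: 60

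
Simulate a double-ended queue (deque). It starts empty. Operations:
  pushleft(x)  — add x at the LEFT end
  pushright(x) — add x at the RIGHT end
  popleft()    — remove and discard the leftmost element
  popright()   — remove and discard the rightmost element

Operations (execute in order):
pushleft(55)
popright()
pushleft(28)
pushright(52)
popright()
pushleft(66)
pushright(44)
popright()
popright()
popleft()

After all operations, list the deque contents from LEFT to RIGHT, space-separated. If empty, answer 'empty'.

Answer: empty

Derivation:
pushleft(55): [55]
popright(): []
pushleft(28): [28]
pushright(52): [28, 52]
popright(): [28]
pushleft(66): [66, 28]
pushright(44): [66, 28, 44]
popright(): [66, 28]
popright(): [66]
popleft(): []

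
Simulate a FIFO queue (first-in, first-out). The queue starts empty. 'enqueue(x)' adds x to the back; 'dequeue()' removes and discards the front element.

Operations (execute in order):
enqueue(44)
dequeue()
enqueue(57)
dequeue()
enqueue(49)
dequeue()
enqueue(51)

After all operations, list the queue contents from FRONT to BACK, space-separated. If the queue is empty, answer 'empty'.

Answer: 51

Derivation:
enqueue(44): [44]
dequeue(): []
enqueue(57): [57]
dequeue(): []
enqueue(49): [49]
dequeue(): []
enqueue(51): [51]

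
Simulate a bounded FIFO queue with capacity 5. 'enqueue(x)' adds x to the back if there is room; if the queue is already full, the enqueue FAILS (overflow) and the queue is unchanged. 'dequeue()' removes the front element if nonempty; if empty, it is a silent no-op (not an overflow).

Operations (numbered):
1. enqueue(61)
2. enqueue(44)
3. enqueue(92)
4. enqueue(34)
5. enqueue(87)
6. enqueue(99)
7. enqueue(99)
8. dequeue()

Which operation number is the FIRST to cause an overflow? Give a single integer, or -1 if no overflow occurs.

Answer: 6

Derivation:
1. enqueue(61): size=1
2. enqueue(44): size=2
3. enqueue(92): size=3
4. enqueue(34): size=4
5. enqueue(87): size=5
6. enqueue(99): size=5=cap → OVERFLOW (fail)
7. enqueue(99): size=5=cap → OVERFLOW (fail)
8. dequeue(): size=4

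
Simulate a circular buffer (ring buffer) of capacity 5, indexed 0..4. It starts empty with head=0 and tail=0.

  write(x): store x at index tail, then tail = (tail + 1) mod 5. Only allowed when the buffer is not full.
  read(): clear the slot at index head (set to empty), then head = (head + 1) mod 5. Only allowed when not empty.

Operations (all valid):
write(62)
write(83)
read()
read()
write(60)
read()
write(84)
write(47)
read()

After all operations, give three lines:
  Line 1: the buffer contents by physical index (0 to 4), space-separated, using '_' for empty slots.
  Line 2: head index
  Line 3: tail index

write(62): buf=[62 _ _ _ _], head=0, tail=1, size=1
write(83): buf=[62 83 _ _ _], head=0, tail=2, size=2
read(): buf=[_ 83 _ _ _], head=1, tail=2, size=1
read(): buf=[_ _ _ _ _], head=2, tail=2, size=0
write(60): buf=[_ _ 60 _ _], head=2, tail=3, size=1
read(): buf=[_ _ _ _ _], head=3, tail=3, size=0
write(84): buf=[_ _ _ 84 _], head=3, tail=4, size=1
write(47): buf=[_ _ _ 84 47], head=3, tail=0, size=2
read(): buf=[_ _ _ _ 47], head=4, tail=0, size=1

Answer: _ _ _ _ 47
4
0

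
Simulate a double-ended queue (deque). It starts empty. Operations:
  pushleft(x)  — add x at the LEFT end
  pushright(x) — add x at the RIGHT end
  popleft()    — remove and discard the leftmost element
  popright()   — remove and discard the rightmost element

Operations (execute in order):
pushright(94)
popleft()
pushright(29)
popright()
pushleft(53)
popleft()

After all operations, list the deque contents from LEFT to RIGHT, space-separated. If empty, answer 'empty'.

Answer: empty

Derivation:
pushright(94): [94]
popleft(): []
pushright(29): [29]
popright(): []
pushleft(53): [53]
popleft(): []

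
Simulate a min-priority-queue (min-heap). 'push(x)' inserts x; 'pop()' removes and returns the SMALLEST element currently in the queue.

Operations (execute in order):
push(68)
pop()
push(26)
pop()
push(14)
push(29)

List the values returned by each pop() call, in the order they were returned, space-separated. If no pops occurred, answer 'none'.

push(68): heap contents = [68]
pop() → 68: heap contents = []
push(26): heap contents = [26]
pop() → 26: heap contents = []
push(14): heap contents = [14]
push(29): heap contents = [14, 29]

Answer: 68 26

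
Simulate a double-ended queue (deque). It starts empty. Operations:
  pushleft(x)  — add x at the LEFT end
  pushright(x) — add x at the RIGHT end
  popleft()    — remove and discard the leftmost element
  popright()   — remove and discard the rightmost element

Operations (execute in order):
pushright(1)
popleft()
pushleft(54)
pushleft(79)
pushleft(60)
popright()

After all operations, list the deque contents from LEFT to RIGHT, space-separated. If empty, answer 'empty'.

Answer: 60 79

Derivation:
pushright(1): [1]
popleft(): []
pushleft(54): [54]
pushleft(79): [79, 54]
pushleft(60): [60, 79, 54]
popright(): [60, 79]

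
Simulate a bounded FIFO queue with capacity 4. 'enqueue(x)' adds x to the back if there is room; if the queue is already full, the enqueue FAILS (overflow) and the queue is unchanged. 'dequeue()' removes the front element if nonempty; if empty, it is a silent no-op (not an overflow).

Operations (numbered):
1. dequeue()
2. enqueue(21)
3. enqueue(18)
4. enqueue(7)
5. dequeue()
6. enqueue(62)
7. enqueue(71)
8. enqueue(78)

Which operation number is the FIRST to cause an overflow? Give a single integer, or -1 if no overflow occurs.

Answer: 8

Derivation:
1. dequeue(): empty, no-op, size=0
2. enqueue(21): size=1
3. enqueue(18): size=2
4. enqueue(7): size=3
5. dequeue(): size=2
6. enqueue(62): size=3
7. enqueue(71): size=4
8. enqueue(78): size=4=cap → OVERFLOW (fail)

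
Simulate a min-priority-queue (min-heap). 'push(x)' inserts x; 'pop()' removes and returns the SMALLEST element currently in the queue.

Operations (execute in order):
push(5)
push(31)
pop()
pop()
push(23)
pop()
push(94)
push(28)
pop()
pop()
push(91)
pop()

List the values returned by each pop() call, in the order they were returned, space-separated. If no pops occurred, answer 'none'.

push(5): heap contents = [5]
push(31): heap contents = [5, 31]
pop() → 5: heap contents = [31]
pop() → 31: heap contents = []
push(23): heap contents = [23]
pop() → 23: heap contents = []
push(94): heap contents = [94]
push(28): heap contents = [28, 94]
pop() → 28: heap contents = [94]
pop() → 94: heap contents = []
push(91): heap contents = [91]
pop() → 91: heap contents = []

Answer: 5 31 23 28 94 91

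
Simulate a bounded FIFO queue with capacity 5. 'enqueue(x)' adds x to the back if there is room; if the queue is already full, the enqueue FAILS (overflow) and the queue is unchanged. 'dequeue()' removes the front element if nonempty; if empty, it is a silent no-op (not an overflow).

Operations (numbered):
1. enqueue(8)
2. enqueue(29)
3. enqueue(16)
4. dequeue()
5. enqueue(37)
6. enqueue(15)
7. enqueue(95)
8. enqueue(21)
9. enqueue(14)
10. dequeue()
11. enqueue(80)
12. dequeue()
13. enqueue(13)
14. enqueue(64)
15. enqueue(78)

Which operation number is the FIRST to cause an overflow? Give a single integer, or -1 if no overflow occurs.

Answer: 8

Derivation:
1. enqueue(8): size=1
2. enqueue(29): size=2
3. enqueue(16): size=3
4. dequeue(): size=2
5. enqueue(37): size=3
6. enqueue(15): size=4
7. enqueue(95): size=5
8. enqueue(21): size=5=cap → OVERFLOW (fail)
9. enqueue(14): size=5=cap → OVERFLOW (fail)
10. dequeue(): size=4
11. enqueue(80): size=5
12. dequeue(): size=4
13. enqueue(13): size=5
14. enqueue(64): size=5=cap → OVERFLOW (fail)
15. enqueue(78): size=5=cap → OVERFLOW (fail)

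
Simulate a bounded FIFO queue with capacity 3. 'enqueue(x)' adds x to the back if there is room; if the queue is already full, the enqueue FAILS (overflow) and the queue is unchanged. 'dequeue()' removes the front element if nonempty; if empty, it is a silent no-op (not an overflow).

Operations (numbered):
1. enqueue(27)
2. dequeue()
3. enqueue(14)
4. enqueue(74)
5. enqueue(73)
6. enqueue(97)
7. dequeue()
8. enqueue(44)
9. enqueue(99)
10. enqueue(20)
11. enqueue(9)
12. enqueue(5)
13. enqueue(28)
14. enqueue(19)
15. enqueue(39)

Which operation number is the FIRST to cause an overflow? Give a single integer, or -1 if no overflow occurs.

1. enqueue(27): size=1
2. dequeue(): size=0
3. enqueue(14): size=1
4. enqueue(74): size=2
5. enqueue(73): size=3
6. enqueue(97): size=3=cap → OVERFLOW (fail)
7. dequeue(): size=2
8. enqueue(44): size=3
9. enqueue(99): size=3=cap → OVERFLOW (fail)
10. enqueue(20): size=3=cap → OVERFLOW (fail)
11. enqueue(9): size=3=cap → OVERFLOW (fail)
12. enqueue(5): size=3=cap → OVERFLOW (fail)
13. enqueue(28): size=3=cap → OVERFLOW (fail)
14. enqueue(19): size=3=cap → OVERFLOW (fail)
15. enqueue(39): size=3=cap → OVERFLOW (fail)

Answer: 6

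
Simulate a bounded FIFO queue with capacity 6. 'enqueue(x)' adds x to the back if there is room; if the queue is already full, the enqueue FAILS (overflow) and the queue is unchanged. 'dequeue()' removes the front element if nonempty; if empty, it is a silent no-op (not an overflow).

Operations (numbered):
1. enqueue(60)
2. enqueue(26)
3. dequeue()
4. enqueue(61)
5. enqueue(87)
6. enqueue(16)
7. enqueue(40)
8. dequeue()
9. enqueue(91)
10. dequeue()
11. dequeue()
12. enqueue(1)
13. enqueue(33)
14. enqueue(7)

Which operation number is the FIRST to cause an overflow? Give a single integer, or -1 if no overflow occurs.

Answer: -1

Derivation:
1. enqueue(60): size=1
2. enqueue(26): size=2
3. dequeue(): size=1
4. enqueue(61): size=2
5. enqueue(87): size=3
6. enqueue(16): size=4
7. enqueue(40): size=5
8. dequeue(): size=4
9. enqueue(91): size=5
10. dequeue(): size=4
11. dequeue(): size=3
12. enqueue(1): size=4
13. enqueue(33): size=5
14. enqueue(7): size=6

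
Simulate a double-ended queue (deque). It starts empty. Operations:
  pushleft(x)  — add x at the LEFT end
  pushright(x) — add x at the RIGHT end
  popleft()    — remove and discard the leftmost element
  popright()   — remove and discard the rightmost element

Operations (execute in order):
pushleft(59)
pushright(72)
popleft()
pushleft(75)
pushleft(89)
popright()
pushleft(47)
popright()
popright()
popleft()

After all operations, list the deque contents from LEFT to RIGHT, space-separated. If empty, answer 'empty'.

pushleft(59): [59]
pushright(72): [59, 72]
popleft(): [72]
pushleft(75): [75, 72]
pushleft(89): [89, 75, 72]
popright(): [89, 75]
pushleft(47): [47, 89, 75]
popright(): [47, 89]
popright(): [47]
popleft(): []

Answer: empty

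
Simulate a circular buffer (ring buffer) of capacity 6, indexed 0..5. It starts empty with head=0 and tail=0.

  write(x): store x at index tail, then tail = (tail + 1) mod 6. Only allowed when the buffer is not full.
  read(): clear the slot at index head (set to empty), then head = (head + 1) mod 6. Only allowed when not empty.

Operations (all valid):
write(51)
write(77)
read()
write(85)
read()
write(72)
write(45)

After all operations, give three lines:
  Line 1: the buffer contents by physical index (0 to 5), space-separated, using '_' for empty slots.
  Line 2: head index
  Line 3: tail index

Answer: _ _ 85 72 45 _
2
5

Derivation:
write(51): buf=[51 _ _ _ _ _], head=0, tail=1, size=1
write(77): buf=[51 77 _ _ _ _], head=0, tail=2, size=2
read(): buf=[_ 77 _ _ _ _], head=1, tail=2, size=1
write(85): buf=[_ 77 85 _ _ _], head=1, tail=3, size=2
read(): buf=[_ _ 85 _ _ _], head=2, tail=3, size=1
write(72): buf=[_ _ 85 72 _ _], head=2, tail=4, size=2
write(45): buf=[_ _ 85 72 45 _], head=2, tail=5, size=3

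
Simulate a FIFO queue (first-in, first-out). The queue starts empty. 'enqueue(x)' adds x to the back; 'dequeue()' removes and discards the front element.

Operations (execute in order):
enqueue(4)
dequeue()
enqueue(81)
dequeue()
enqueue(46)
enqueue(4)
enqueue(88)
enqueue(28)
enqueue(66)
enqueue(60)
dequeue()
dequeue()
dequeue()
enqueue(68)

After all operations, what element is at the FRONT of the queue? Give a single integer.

enqueue(4): queue = [4]
dequeue(): queue = []
enqueue(81): queue = [81]
dequeue(): queue = []
enqueue(46): queue = [46]
enqueue(4): queue = [46, 4]
enqueue(88): queue = [46, 4, 88]
enqueue(28): queue = [46, 4, 88, 28]
enqueue(66): queue = [46, 4, 88, 28, 66]
enqueue(60): queue = [46, 4, 88, 28, 66, 60]
dequeue(): queue = [4, 88, 28, 66, 60]
dequeue(): queue = [88, 28, 66, 60]
dequeue(): queue = [28, 66, 60]
enqueue(68): queue = [28, 66, 60, 68]

Answer: 28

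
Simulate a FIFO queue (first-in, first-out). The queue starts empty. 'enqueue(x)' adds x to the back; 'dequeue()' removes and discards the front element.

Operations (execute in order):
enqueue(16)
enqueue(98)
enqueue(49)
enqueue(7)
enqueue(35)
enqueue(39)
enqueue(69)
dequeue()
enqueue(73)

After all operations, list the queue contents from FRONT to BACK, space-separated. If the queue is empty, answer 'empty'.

enqueue(16): [16]
enqueue(98): [16, 98]
enqueue(49): [16, 98, 49]
enqueue(7): [16, 98, 49, 7]
enqueue(35): [16, 98, 49, 7, 35]
enqueue(39): [16, 98, 49, 7, 35, 39]
enqueue(69): [16, 98, 49, 7, 35, 39, 69]
dequeue(): [98, 49, 7, 35, 39, 69]
enqueue(73): [98, 49, 7, 35, 39, 69, 73]

Answer: 98 49 7 35 39 69 73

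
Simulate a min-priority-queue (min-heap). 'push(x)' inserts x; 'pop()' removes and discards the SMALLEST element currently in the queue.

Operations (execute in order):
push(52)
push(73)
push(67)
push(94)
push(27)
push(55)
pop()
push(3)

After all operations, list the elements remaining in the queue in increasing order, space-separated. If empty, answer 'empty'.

Answer: 3 52 55 67 73 94

Derivation:
push(52): heap contents = [52]
push(73): heap contents = [52, 73]
push(67): heap contents = [52, 67, 73]
push(94): heap contents = [52, 67, 73, 94]
push(27): heap contents = [27, 52, 67, 73, 94]
push(55): heap contents = [27, 52, 55, 67, 73, 94]
pop() → 27: heap contents = [52, 55, 67, 73, 94]
push(3): heap contents = [3, 52, 55, 67, 73, 94]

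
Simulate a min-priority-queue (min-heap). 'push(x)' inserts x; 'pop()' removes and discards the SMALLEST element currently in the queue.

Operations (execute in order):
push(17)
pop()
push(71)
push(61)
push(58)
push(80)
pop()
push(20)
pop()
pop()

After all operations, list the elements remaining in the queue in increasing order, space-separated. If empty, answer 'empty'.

Answer: 71 80

Derivation:
push(17): heap contents = [17]
pop() → 17: heap contents = []
push(71): heap contents = [71]
push(61): heap contents = [61, 71]
push(58): heap contents = [58, 61, 71]
push(80): heap contents = [58, 61, 71, 80]
pop() → 58: heap contents = [61, 71, 80]
push(20): heap contents = [20, 61, 71, 80]
pop() → 20: heap contents = [61, 71, 80]
pop() → 61: heap contents = [71, 80]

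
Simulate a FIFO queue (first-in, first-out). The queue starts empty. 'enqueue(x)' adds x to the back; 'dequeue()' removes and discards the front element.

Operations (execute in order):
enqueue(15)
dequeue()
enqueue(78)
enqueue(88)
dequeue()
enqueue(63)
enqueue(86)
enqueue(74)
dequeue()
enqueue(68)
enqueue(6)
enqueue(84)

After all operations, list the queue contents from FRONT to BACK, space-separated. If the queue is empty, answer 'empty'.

enqueue(15): [15]
dequeue(): []
enqueue(78): [78]
enqueue(88): [78, 88]
dequeue(): [88]
enqueue(63): [88, 63]
enqueue(86): [88, 63, 86]
enqueue(74): [88, 63, 86, 74]
dequeue(): [63, 86, 74]
enqueue(68): [63, 86, 74, 68]
enqueue(6): [63, 86, 74, 68, 6]
enqueue(84): [63, 86, 74, 68, 6, 84]

Answer: 63 86 74 68 6 84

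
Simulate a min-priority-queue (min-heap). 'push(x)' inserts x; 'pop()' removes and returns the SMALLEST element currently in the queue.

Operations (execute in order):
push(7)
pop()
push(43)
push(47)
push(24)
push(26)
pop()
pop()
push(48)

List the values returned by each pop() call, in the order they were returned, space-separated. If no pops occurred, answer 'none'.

Answer: 7 24 26

Derivation:
push(7): heap contents = [7]
pop() → 7: heap contents = []
push(43): heap contents = [43]
push(47): heap contents = [43, 47]
push(24): heap contents = [24, 43, 47]
push(26): heap contents = [24, 26, 43, 47]
pop() → 24: heap contents = [26, 43, 47]
pop() → 26: heap contents = [43, 47]
push(48): heap contents = [43, 47, 48]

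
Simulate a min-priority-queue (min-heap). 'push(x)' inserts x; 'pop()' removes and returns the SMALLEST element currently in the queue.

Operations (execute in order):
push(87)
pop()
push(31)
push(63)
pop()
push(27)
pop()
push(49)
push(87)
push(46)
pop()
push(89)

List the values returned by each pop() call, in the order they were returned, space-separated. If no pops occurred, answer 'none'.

push(87): heap contents = [87]
pop() → 87: heap contents = []
push(31): heap contents = [31]
push(63): heap contents = [31, 63]
pop() → 31: heap contents = [63]
push(27): heap contents = [27, 63]
pop() → 27: heap contents = [63]
push(49): heap contents = [49, 63]
push(87): heap contents = [49, 63, 87]
push(46): heap contents = [46, 49, 63, 87]
pop() → 46: heap contents = [49, 63, 87]
push(89): heap contents = [49, 63, 87, 89]

Answer: 87 31 27 46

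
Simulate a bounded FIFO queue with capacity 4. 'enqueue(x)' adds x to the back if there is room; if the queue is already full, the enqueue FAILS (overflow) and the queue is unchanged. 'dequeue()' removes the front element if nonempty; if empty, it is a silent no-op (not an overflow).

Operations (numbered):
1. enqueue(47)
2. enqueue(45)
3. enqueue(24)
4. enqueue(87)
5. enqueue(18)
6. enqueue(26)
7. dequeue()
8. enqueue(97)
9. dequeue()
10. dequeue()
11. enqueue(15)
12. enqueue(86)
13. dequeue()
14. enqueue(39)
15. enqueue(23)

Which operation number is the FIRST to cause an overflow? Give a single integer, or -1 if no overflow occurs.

1. enqueue(47): size=1
2. enqueue(45): size=2
3. enqueue(24): size=3
4. enqueue(87): size=4
5. enqueue(18): size=4=cap → OVERFLOW (fail)
6. enqueue(26): size=4=cap → OVERFLOW (fail)
7. dequeue(): size=3
8. enqueue(97): size=4
9. dequeue(): size=3
10. dequeue(): size=2
11. enqueue(15): size=3
12. enqueue(86): size=4
13. dequeue(): size=3
14. enqueue(39): size=4
15. enqueue(23): size=4=cap → OVERFLOW (fail)

Answer: 5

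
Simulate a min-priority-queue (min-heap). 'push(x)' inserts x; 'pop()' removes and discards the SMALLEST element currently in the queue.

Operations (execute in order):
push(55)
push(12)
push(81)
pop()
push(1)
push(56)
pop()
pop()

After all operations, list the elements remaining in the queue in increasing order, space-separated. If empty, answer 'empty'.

Answer: 56 81

Derivation:
push(55): heap contents = [55]
push(12): heap contents = [12, 55]
push(81): heap contents = [12, 55, 81]
pop() → 12: heap contents = [55, 81]
push(1): heap contents = [1, 55, 81]
push(56): heap contents = [1, 55, 56, 81]
pop() → 1: heap contents = [55, 56, 81]
pop() → 55: heap contents = [56, 81]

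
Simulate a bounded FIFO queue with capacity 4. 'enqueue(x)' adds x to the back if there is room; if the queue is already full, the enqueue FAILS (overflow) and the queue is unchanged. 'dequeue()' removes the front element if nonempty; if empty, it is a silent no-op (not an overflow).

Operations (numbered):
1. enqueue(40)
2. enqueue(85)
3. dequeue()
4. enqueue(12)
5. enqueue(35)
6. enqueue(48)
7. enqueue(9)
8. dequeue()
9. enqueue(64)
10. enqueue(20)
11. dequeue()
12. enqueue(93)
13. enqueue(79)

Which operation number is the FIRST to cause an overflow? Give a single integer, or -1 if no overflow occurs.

Answer: 7

Derivation:
1. enqueue(40): size=1
2. enqueue(85): size=2
3. dequeue(): size=1
4. enqueue(12): size=2
5. enqueue(35): size=3
6. enqueue(48): size=4
7. enqueue(9): size=4=cap → OVERFLOW (fail)
8. dequeue(): size=3
9. enqueue(64): size=4
10. enqueue(20): size=4=cap → OVERFLOW (fail)
11. dequeue(): size=3
12. enqueue(93): size=4
13. enqueue(79): size=4=cap → OVERFLOW (fail)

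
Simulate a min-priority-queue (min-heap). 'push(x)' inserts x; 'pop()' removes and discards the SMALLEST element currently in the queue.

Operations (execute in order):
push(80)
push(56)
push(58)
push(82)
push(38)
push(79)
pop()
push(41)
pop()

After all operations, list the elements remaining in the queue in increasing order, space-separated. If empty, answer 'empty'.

push(80): heap contents = [80]
push(56): heap contents = [56, 80]
push(58): heap contents = [56, 58, 80]
push(82): heap contents = [56, 58, 80, 82]
push(38): heap contents = [38, 56, 58, 80, 82]
push(79): heap contents = [38, 56, 58, 79, 80, 82]
pop() → 38: heap contents = [56, 58, 79, 80, 82]
push(41): heap contents = [41, 56, 58, 79, 80, 82]
pop() → 41: heap contents = [56, 58, 79, 80, 82]

Answer: 56 58 79 80 82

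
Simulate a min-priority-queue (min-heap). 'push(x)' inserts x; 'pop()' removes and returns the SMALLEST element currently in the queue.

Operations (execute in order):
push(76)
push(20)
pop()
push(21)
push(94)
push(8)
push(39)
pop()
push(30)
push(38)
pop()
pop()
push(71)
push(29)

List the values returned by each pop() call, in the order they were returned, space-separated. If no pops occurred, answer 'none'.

push(76): heap contents = [76]
push(20): heap contents = [20, 76]
pop() → 20: heap contents = [76]
push(21): heap contents = [21, 76]
push(94): heap contents = [21, 76, 94]
push(8): heap contents = [8, 21, 76, 94]
push(39): heap contents = [8, 21, 39, 76, 94]
pop() → 8: heap contents = [21, 39, 76, 94]
push(30): heap contents = [21, 30, 39, 76, 94]
push(38): heap contents = [21, 30, 38, 39, 76, 94]
pop() → 21: heap contents = [30, 38, 39, 76, 94]
pop() → 30: heap contents = [38, 39, 76, 94]
push(71): heap contents = [38, 39, 71, 76, 94]
push(29): heap contents = [29, 38, 39, 71, 76, 94]

Answer: 20 8 21 30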